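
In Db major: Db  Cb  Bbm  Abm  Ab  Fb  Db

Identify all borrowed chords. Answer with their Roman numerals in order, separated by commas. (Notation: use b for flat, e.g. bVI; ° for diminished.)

The diatonic triads in Db major are Db, Ebm, Fm, Gb, Ab, Bbm, Cdim. Db, Bbm and Ab are all diatonic. Cb (Cb–Eb–Gb) doesn't fit — on degree 7 Db major would have Cdim (vii°). Cb is the degree-7 chord of Db minor, so it is the borrowed bVII. But Abm (Ab–Cb–Eb) is foreign: the diatonic V on degree 5 is Ab, whereas Abm comes from Db minor. It is labeled v. But Fb (Fb–Ab–Cb) is foreign: the diatonic iii on degree 3 is Fm, whereas Fb comes from Db minor. It is labeled bIII.

bVII, v, bIII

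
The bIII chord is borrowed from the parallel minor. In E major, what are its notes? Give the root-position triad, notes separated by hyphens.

G-B-D

bIII is built on the lowered scale degree 3. In E major degree 3 is G#; lowered it becomes G. In E minor the chord on G is G–B–D.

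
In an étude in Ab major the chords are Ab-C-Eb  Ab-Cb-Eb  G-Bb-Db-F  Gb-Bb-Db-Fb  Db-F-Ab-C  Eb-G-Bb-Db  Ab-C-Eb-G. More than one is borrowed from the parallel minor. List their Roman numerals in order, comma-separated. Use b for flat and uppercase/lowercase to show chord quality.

The diatonic triads in Ab major are Ab, Bbm, Cm, Db, Eb, Fm, Gdim. Ab–C–Eb = Ab, G–Bb–Db–F = Gm7b5, Db–F–Ab–C = Dbmaj7, Eb–G–Bb–Db = Eb7 and Ab–C–Eb–G = Abmaj7 are all diatonic. But Ab–Cb–Eb is foreign: the diatonic I on degree 1 is Ab, whereas Abm comes from Ab minor. It is labeled i. But Gb–Bb–Db–Fb is foreign: the diatonic vii° on degree 7 is Gdim, whereas Gb7 comes from Ab minor. It is labeled bVII7.

i, bVII7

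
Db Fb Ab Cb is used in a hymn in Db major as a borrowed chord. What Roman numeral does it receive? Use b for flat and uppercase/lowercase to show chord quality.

The root Db is the diatonic 1st degree of Db major; the borrowing shows in the chord quality. The diatonic chord on degree 1 would be Db (I), but Db–Fb–Ab–Cb is the minor-seventh chord from Db minor. As a borrowed chord it is labeled i7.

i7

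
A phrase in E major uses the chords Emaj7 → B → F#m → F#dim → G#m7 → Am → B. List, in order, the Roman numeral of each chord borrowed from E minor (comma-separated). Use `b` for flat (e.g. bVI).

In E major the diatonic chords are E, F#m, G#m, A, B, C#m, D#dim. Of the given chords, Emaj7, B, F#m and G#m7 are diatonic. F#dim (F#–A–C) is not: scale degree 2 in E major carries F#m (ii). In E minor the chord on that degree is F#dim, so here it functions as ii°, borrowed from the parallel minor. Am (A–C–E) doesn't fit — on degree 4 E major would have A (IV). Am is the degree-4 chord of E minor, so it is the borrowed iv.

ii°, iv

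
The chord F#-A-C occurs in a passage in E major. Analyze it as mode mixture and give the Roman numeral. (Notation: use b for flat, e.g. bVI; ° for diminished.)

The root F# is the diatonic 2nd degree of E major; the borrowing shows in the chord quality. F#–A–C is a diminished chord — the form found in E minor, not the diatonic ii (F#m). Borrowed into E major it is written ii°.

ii°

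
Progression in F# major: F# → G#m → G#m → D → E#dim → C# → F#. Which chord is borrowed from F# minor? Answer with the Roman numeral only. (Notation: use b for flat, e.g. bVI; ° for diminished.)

bVI

F# major has the diatonic set F#, G#m, A#m, B, C#, D#m, E#dim. F#, G#m, E#dim and C# all belong to that set. D (D–F#–A) is not: scale degree 6 in F# major carries D#m (vi). In F# minor the chord on that degree is D, so here it functions as bVI, borrowed from the parallel minor.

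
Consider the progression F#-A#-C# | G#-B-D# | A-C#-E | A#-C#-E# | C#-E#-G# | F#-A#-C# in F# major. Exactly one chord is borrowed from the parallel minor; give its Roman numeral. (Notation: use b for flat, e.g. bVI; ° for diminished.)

F# major has the diatonic set F#, G#m, A#m, B, C#, D#m, E#dim. Of the given chords, F#–A#–C# = F#, G#–B–D# = G#m, A#–C#–E# = A#m and C#–E#–G# = C# are diatonic. A–C#–E is not: scale degree 3 in F# major carries A#m (iii). In F# minor the chord on that degree is A, so here it functions as bIII, borrowed from the parallel minor.

bIII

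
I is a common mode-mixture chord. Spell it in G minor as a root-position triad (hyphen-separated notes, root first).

I is built on scale degree 1, which is G in both G minor and its parallel. In G major the chord on G is G–B–D.

G-B-D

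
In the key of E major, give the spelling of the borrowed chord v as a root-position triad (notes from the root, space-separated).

B D F#

v is built on scale degree 5, which is B in both E major and its parallel. Stacking thirds in E minor on B gives B–D–F#.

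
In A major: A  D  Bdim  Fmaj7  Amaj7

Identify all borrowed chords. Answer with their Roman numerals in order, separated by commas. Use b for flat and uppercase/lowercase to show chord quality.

A major has the diatonic set A, Bm, C#m, D, E, F#m, G#dim. Of the given chords, A, D and Amaj7 are diatonic. But Bdim (B–D–F) is foreign: the diatonic ii on degree 2 is Bm, whereas Bdim comes from A minor. It is labeled ii°. Fmaj7 (F–A–C–E) is not: scale degree 6 in A major carries F#m (vi). In A minor the chord on that degree is Fmaj7, so here it functions as bVImaj7, borrowed from the parallel minor.

ii°, bVImaj7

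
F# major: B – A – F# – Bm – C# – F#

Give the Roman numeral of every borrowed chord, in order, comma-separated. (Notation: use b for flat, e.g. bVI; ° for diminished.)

In F# major the diatonic chords are F#, G#m, A#m, B, C#, D#m, E#dim. Of the given chords, B, F# and C# are diatonic. A (A–C#–E) is not: scale degree 3 in F# major carries A#m (iii). In F# minor the chord on that degree is A, so here it functions as bIII, borrowed from the parallel minor. Bm (B–D–F#) is not: scale degree 4 in F# major carries B (IV). In F# minor the chord on that degree is Bm, so here it functions as iv, borrowed from the parallel minor.

bIII, iv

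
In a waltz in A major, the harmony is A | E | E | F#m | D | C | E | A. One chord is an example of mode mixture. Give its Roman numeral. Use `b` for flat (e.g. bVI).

bIII

In A major the diatonic chords are A, Bm, C#m, D, E, F#m, G#dim. Of the given chords, A, E, F#m and D are diatonic. But C (C–E–G) is foreign: the diatonic iii on degree 3 is C#m, whereas C comes from A minor. It is labeled bIII.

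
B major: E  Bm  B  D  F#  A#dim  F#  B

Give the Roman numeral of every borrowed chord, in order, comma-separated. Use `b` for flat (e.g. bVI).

i, bIII

B major has the diatonic set B, C#m, D#m, E, F#, G#m, A#dim. E, B, F# and A#dim all belong to that set. Bm (B–D–F#) is not: scale degree 1 in B major carries B (I). In B minor the chord on that degree is Bm, so here it functions as i, borrowed from the parallel minor. D (D–F#–A) doesn't fit — on degree 3 B major would have D#m (iii). D is the degree-3 chord of B minor, so it is the borrowed bIII.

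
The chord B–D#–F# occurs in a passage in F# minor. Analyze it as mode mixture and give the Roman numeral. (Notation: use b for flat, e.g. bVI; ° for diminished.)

IV

B is scale degree 4 in F# minor. Diatonically F# minor has Bm (iv) on that degree; B–D#–F# is instead the major chord native to F# major, so it takes the label IV.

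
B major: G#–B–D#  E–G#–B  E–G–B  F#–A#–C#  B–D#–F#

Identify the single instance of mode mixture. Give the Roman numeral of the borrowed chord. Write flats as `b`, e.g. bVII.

iv

The diatonic triads in B major are B, C#m, D#m, E, F#, G#m, A#dim. G#–B–D# = G#m, E–G#–B = E, F#–A#–C# = F# and B–D#–F# = B all belong to that set. But E–G–B is foreign: the diatonic IV on degree 4 is E, whereas Em comes from B minor. It is labeled iv.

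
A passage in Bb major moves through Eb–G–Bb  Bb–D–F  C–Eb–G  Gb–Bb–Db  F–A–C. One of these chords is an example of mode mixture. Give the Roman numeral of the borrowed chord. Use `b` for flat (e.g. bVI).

bVI

The diatonic triads in Bb major are Bb, Cm, Dm, Eb, F, Gm, Adim. Of the given chords, Eb–G–Bb = Eb, Bb–D–F = Bb, C–Eb–G = Cm and F–A–C = F are diatonic. But Gb–Bb–Db is foreign: the diatonic vi on degree 6 is Gm, whereas Gb comes from Bb minor. It is labeled bVI.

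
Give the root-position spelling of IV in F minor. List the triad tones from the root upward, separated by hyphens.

The root, Bb, is scale degree 4 — the same note in F minor and F major; only the chord quality changes. In F major the chord on Bb is Bb–D–F.

Bb-D-F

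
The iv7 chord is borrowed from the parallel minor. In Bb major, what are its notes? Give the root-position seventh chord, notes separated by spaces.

Eb Gb Bb Db

iv7 is built on scale degree 4, which is Eb in both Bb major and its parallel. In Bb minor the chord on Eb is Eb–Gb–Bb–Db.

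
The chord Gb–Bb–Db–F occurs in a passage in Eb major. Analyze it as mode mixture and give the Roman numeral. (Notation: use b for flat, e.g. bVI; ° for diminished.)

Gb is the lowered form of scale degree 3 in Eb major (the diatonic degree 3 is G). Diatonically Eb major has Gm (iii) on that degree; Gb–Bb–Db–F is instead the major-seventh chord native to Eb minor, so it takes the label bIIImaj7.

bIIImaj7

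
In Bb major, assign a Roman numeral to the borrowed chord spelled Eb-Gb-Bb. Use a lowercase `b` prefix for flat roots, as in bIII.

Eb is scale degree 4 in Bb major. Diatonically Bb major has Eb (IV) on that degree; Eb–Gb–Bb is instead the minor chord native to Bb minor, so it takes the label iv.

iv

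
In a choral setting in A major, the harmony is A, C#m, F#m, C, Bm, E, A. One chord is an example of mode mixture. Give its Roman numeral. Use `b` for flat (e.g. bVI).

bIII

A major has the diatonic set A, Bm, C#m, D, E, F#m, G#dim. A, C#m, F#m, Bm and E all belong to that set. C (C–E–G) is not: scale degree 3 in A major carries C#m (iii). In A minor the chord on that degree is C, so here it functions as bIII, borrowed from the parallel minor.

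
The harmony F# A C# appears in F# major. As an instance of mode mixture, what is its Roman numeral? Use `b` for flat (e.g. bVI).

F# is scale degree 1 in F# major. The diatonic chord on degree 1 would be F# (I), but F#–A–C# is the minor chord from F# minor. As a borrowed chord it is labeled i.

i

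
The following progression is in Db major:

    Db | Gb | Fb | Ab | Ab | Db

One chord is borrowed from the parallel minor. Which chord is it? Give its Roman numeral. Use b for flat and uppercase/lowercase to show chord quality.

bIII

Db major has the diatonic set Db, Ebm, Fm, Gb, Ab, Bbm, Cdim. Db, Gb and Ab are all diatonic. Fb (Fb–Ab–Cb) is not: scale degree 3 in Db major carries Fm (iii). In Db minor the chord on that degree is Fb, so here it functions as bIII, borrowed from the parallel minor.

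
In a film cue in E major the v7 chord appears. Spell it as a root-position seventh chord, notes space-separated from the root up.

The root, B, is scale degree 5 — the same note in E major and E minor; only the chord quality changes. Stacking thirds in E minor on B gives B–D–F#–A.

B D F# A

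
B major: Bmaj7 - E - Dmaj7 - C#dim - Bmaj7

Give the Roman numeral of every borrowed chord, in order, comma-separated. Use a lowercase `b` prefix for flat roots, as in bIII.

The diatonic triads in B major are B, C#m, D#m, E, F#, G#m, A#dim. Of the given chords, Bmaj7 and E are diatonic. Dmaj7 (D–F#–A–C#) doesn't fit — on degree 3 B major would have D#m (iii). Dmaj7 is the degree-3 chord of B minor, so it is the borrowed bIIImaj7. But C#dim (C#–E–G) is foreign: the diatonic ii on degree 2 is C#m, whereas C#dim comes from B minor. It is labeled ii°.

bIIImaj7, ii°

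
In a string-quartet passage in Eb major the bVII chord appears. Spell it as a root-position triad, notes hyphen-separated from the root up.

bVII is built on the lowered scale degree 7. In Eb major degree 7 is D; lowered it becomes Db. Stacking thirds in Eb minor on Db gives Db–F–Ab.

Db-F-Ab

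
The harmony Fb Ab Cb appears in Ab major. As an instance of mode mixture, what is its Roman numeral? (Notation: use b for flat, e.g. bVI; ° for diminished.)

The root Fb is the lowered 6th scale degree — diatonically Ab major has F there. The diatonic chord on degree 6 would be Fm (vi), but Fb–Ab–Cb is the major chord from Ab minor. As a borrowed chord it is labeled bVI.

bVI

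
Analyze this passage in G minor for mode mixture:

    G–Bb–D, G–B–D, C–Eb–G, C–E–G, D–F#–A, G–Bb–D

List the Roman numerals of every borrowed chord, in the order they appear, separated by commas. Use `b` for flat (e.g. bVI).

In G minor (with V from harmonic minor) the diatonic chords are Gm, Adim, Bb, Cm, D, Eb, F. Of the given chords, G–Bb–D = Gm, C–Eb–G = Cm and D–F#–A = D are diatonic. But G–B–D is foreign: the diatonic i on degree 1 is Gm, whereas G comes from G major. It is labeled I. C–E–G is not: scale degree 4 in G minor carries Cm (iv). In G major the chord on that degree is C, so here it functions as IV, borrowed from the parallel major.

I, IV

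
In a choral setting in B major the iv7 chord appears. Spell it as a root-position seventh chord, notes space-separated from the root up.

E G B D

iv7 is built on scale degree 4, which is E in both B major and its parallel. In B minor the chord on E is E–G–B–D.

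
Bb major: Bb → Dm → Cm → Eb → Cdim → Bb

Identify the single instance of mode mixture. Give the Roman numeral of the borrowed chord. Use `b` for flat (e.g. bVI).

ii°

Bb major has the diatonic set Bb, Cm, Dm, Eb, F, Gm, Adim. Of the given chords, Bb, Dm, Cm and Eb are diatonic. But Cdim (C–Eb–Gb) is foreign: the diatonic ii on degree 2 is Cm, whereas Cdim comes from Bb minor. It is labeled ii°.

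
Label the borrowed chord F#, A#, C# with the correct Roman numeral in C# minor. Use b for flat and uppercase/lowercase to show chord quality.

F# is scale degree 4 in C# minor. Diatonically C# minor has F#m (iv) on that degree; F#–A#–C# is instead the major chord native to C# major, so it takes the label IV.

IV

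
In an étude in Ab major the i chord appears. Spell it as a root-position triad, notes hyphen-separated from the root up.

Ab-Cb-Eb

The root, Ab, is scale degree 1 — the same note in Ab major and Ab minor; only the chord quality changes. In Ab minor the chord on Ab is Ab–Cb–Eb.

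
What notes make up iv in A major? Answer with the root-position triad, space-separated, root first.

D F A

iv is built on scale degree 4, which is D in both A major and its parallel. Building the minor chord from the parallel minor on D: D–F–A.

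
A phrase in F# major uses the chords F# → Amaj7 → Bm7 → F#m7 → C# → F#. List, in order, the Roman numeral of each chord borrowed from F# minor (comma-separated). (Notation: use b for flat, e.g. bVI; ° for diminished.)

F# major has the diatonic set F#, G#m, A#m, B, C#, D#m, E#dim. F# and C# both belong to that set. But Amaj7 (A–C#–E–G#) is foreign: the diatonic iii on degree 3 is A#m, whereas Amaj7 comes from F# minor. It is labeled bIIImaj7. Bm7 (B–D–F#–A) doesn't fit — on degree 4 F# major would have B (IV). Bm7 is the degree-4 chord of F# minor, so it is the borrowed iv7. F#m7 (F#–A–C#–E) is not: scale degree 1 in F# major carries F# (I). In F# minor the chord on that degree is F#m7, so here it functions as i7, borrowed from the parallel minor.

bIIImaj7, iv7, i7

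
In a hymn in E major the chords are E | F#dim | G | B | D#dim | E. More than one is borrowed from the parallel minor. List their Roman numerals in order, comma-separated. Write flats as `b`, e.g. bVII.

ii°, bIII

The diatonic triads in E major are E, F#m, G#m, A, B, C#m, D#dim. Of the given chords, E, B and D#dim are diatonic. But F#dim (F#–A–C) is foreign: the diatonic ii on degree 2 is F#m, whereas F#dim comes from E minor. It is labeled ii°. G (G–B–D) doesn't fit — on degree 3 E major would have G#m (iii). G is the degree-3 chord of E minor, so it is the borrowed bIII.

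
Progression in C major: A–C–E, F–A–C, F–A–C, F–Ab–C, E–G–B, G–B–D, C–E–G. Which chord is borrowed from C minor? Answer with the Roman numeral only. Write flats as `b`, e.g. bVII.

C major has the diatonic set C, Dm, Em, F, G, Am, Bdim. A–C–E = Am, F–A–C = F, E–G–B = Em, G–B–D = G and C–E–G = C are all diatonic. F–Ab–C doesn't fit — on degree 4 C major would have F (IV). Fm is the degree-4 chord of C minor, so it is the borrowed iv.

iv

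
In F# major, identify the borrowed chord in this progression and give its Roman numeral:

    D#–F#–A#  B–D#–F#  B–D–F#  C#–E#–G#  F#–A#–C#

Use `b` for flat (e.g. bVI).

The diatonic triads in F# major are F#, G#m, A#m, B, C#, D#m, E#dim. Of the given chords, D#–F#–A# = D#m, B–D#–F# = B, C#–E#–G# = C# and F#–A#–C# = F# are diatonic. B–D–F# doesn't fit — on degree 4 F# major would have B (IV). Bm is the degree-4 chord of F# minor, so it is the borrowed iv.

iv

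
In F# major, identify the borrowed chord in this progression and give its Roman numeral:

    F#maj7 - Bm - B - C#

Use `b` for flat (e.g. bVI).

F# major has the diatonic set F#, G#m, A#m, B, C#, D#m, E#dim. Of the given chords, F#maj7, B and C# are diatonic. But Bm (B–D–F#) is foreign: the diatonic IV on degree 4 is B, whereas Bm comes from F# minor. It is labeled iv.

iv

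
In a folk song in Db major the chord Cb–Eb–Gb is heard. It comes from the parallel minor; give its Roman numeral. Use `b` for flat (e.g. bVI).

bVII

The root Cb is the lowered 7th scale degree — diatonically Db major has C there. Cb–Eb–Gb is a major chord — the form found in Db minor, not the diatonic vii° (Cdim). Borrowed into Db major it is written bVII.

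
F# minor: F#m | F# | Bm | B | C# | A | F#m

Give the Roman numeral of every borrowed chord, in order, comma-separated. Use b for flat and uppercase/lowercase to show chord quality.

I, IV

The diatonic triads in F# minor (with V from harmonic minor) are F#m, G#dim, A, Bm, C#, D, E. Of the given chords, F#m, Bm, C# and A are diatonic. But F# (F#–A#–C#) is foreign: the diatonic i on degree 1 is F#m, whereas F# comes from F# major. It is labeled I. B (B–D#–F#) is not: scale degree 4 in F# minor carries Bm (iv). In F# major the chord on that degree is B, so here it functions as IV, borrowed from the parallel major.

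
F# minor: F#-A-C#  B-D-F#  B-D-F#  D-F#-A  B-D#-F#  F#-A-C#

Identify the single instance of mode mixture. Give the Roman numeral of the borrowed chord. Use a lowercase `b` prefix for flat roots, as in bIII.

IV

The diatonic triads in F# minor (with V from harmonic minor) are F#m, G#dim, A, Bm, C#, D, E. F#–A–C# = F#m, B–D–F# = Bm and D–F#–A = D all belong to that set. But B–D#–F# is foreign: the diatonic iv on degree 4 is Bm, whereas B comes from F# major. It is labeled IV.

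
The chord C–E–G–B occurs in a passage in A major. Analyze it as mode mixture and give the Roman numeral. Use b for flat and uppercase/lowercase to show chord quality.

The root C is the lowered 3rd scale degree — diatonically A major has C# there. The diatonic chord on degree 3 would be C#m (iii), but C–E–G–B is the major-seventh chord from A minor. As a borrowed chord it is labeled bIIImaj7.

bIIImaj7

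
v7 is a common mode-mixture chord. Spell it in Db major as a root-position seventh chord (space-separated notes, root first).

v7 is built on scale degree 5, which is Ab in both Db major and its parallel. In Db minor the chord on Ab is Ab–Cb–Eb–Gb.

Ab Cb Eb Gb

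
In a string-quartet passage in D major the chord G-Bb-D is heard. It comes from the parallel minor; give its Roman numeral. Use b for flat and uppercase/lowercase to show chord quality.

The root G is the diatonic 4th degree of D major; the borrowing shows in the chord quality. The diatonic chord on degree 4 would be G (IV), but G–Bb–D is the minor chord from D minor. As a borrowed chord it is labeled iv.

iv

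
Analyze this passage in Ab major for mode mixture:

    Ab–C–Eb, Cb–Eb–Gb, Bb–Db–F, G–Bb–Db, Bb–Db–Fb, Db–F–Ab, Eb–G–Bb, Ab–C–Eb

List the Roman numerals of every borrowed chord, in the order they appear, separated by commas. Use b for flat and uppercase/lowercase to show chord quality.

The diatonic triads in Ab major are Ab, Bbm, Cm, Db, Eb, Fm, Gdim. Ab–C–Eb = Ab, Bb–Db–F = Bbm, G–Bb–Db = Gdim, Db–F–Ab = Db and Eb–G–Bb = Eb all belong to that set. Cb–Eb–Gb doesn't fit — on degree 3 Ab major would have Cm (iii). Cb is the degree-3 chord of Ab minor, so it is the borrowed bIII. But Bb–Db–Fb is foreign: the diatonic ii on degree 2 is Bbm, whereas Bbdim comes from Ab minor. It is labeled ii°.

bIII, ii°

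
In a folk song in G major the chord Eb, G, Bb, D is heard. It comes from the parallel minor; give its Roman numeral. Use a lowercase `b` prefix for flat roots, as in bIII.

The root Eb is the lowered 6th scale degree — diatonically G major has E there. Diatonically G major has Em (vi) on that degree; Eb–G–Bb–D is instead the major-seventh chord native to G minor, so it takes the label bVImaj7.

bVImaj7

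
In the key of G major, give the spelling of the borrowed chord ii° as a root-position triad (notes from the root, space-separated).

A C Eb

ii° is built on scale degree 2, which is A in both G major and its parallel. Stacking thirds in G minor on A gives A–C–Eb.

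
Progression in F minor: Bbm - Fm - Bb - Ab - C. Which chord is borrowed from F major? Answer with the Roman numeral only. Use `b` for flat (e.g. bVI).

The diatonic triads in F minor (with V from harmonic minor) are Fm, Gdim, Ab, Bbm, C, Db, Eb. Bbm, Fm, Ab and C all belong to that set. Bb (Bb–D–F) doesn't fit — on degree 4 F minor would have Bbm (iv). Bb is the degree-4 chord of F major, so it is the borrowed IV.

IV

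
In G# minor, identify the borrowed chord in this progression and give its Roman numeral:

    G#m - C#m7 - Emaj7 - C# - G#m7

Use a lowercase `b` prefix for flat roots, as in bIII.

IV

In G# minor (with V from harmonic minor) the diatonic chords are G#m, A#dim, B, C#m, D#, E, F#. G#m, C#m7, Emaj7 and G#m7 are all diatonic. C# (C#–E#–G#) is not: scale degree 4 in G# minor carries C#m (iv). In G# major the chord on that degree is C#, so here it functions as IV, borrowed from the parallel major.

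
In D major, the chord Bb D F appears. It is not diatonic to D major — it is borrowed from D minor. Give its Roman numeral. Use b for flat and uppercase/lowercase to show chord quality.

The root Bb is the lowered 6th scale degree — diatonically D major has B there. The diatonic chord on degree 6 would be Bm (vi), but Bb–D–F is the major chord from D minor. As a borrowed chord it is labeled bVI.

bVI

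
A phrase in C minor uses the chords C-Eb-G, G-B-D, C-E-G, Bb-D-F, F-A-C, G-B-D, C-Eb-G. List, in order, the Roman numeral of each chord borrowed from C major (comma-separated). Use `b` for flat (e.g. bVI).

In C minor (with V from harmonic minor) the diatonic chords are Cm, Ddim, Eb, Fm, G, Ab, Bb. C–Eb–G = Cm, G–B–D = G and Bb–D–F = Bb are all diatonic. C–E–G doesn't fit — on degree 1 C minor would have Cm (i). C is the degree-1 chord of C major, so it is the borrowed I. F–A–C is not: scale degree 4 in C minor carries Fm (iv). In C major the chord on that degree is F, so here it functions as IV, borrowed from the parallel major.

I, IV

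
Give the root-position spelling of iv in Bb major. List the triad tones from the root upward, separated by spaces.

iv is built on scale degree 4, which is Eb in both Bb major and its parallel. Building the minor chord from the parallel minor on Eb: Eb–Gb–Bb.

Eb Gb Bb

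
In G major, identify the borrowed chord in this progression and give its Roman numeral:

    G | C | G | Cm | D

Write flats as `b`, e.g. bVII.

iv

The diatonic triads in G major are G, Am, Bm, C, D, Em, F#dim. Of the given chords, G, C and D are diatonic. Cm (C–Eb–G) is not: scale degree 4 in G major carries C (IV). In G minor the chord on that degree is Cm, so here it functions as iv, borrowed from the parallel minor.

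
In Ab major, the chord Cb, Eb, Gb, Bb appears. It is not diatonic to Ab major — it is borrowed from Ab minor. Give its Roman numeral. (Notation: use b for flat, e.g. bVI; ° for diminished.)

The root Cb is the lowered 3rd scale degree — diatonically Ab major has C there. Cb–Eb–Gb–Bb is a major-seventh chord — the form found in Ab minor, not the diatonic iii (Cm). Borrowed into Ab major it is written bIIImaj7.

bIIImaj7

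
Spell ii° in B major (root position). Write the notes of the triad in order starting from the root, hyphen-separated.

C#-E-G

ii° is built on scale degree 2, which is C# in both B major and its parallel. In B minor the chord on C# is C#–E–G.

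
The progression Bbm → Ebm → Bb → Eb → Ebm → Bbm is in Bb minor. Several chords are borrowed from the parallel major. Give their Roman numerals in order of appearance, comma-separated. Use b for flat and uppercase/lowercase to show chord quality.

I, IV

In Bb minor (with V from harmonic minor) the diatonic chords are Bbm, Cdim, Db, Ebm, F, Gb, Ab. Of the given chords, Bbm and Ebm are diatonic. Bb (Bb–D–F) doesn't fit — on degree 1 Bb minor would have Bbm (i). Bb is the degree-1 chord of Bb major, so it is the borrowed I. Eb (Eb–G–Bb) doesn't fit — on degree 4 Bb minor would have Ebm (iv). Eb is the degree-4 chord of Bb major, so it is the borrowed IV.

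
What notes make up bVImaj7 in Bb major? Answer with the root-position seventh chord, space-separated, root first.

Gb Bb Db F

Scale degree 6 in Bb major is G. bVImaj7 uses the lowered form, Gb, taken from Bb minor. Stacking thirds in Bb minor on Gb gives Gb–Bb–Db–F.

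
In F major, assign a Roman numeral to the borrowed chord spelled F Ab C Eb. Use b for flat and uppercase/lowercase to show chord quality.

i7

The root F is the diatonic 1st degree of F major; the borrowing shows in the chord quality. Diatonically F major has F (I) on that degree; F–Ab–C–Eb is instead the minor-seventh chord native to F minor, so it takes the label i7.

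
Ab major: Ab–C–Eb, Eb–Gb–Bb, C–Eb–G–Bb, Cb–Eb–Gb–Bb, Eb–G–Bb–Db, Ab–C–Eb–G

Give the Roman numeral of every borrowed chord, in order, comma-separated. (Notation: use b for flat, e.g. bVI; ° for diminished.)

v, bIIImaj7

Ab major has the diatonic set Ab, Bbm, Cm, Db, Eb, Fm, Gdim. Ab–C–Eb = Ab, C–Eb–G–Bb = Cm7, Eb–G–Bb–Db = Eb7 and Ab–C–Eb–G = Abmaj7 are all diatonic. Eb–Gb–Bb is not: scale degree 5 in Ab major carries Eb (V). In Ab minor the chord on that degree is Ebm, so here it functions as v, borrowed from the parallel minor. But Cb–Eb–Gb–Bb is foreign: the diatonic iii on degree 3 is Cm, whereas Cbmaj7 comes from Ab minor. It is labeled bIIImaj7.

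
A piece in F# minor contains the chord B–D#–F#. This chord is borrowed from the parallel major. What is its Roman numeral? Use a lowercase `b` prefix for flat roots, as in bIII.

IV

The root B is the diatonic 4th degree of F# minor; the borrowing shows in the chord quality. The diatonic chord on degree 4 would be Bm (iv), but B–D#–F# is the major chord from F# major. As a borrowed chord it is labeled IV.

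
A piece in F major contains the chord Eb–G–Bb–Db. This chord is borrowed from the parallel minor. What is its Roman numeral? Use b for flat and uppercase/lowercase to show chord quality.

bVII7

The root Eb is the lowered 7th scale degree — diatonically F major has E there. Diatonically F major has Edim (vii°) on that degree; Eb–G–Bb–Db is instead the dominant-seventh chord native to F minor, so it takes the label bVII7.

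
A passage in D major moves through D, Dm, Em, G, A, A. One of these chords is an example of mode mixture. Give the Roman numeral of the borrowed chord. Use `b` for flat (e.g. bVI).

i

D major has the diatonic set D, Em, F#m, G, A, Bm, C#dim. Of the given chords, D, Em, G and A are diatonic. Dm (D–F–A) doesn't fit — on degree 1 D major would have D (I). Dm is the degree-1 chord of D minor, so it is the borrowed i.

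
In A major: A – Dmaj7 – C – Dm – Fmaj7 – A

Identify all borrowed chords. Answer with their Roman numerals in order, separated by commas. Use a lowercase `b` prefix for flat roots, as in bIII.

bIII, iv, bVImaj7

A major has the diatonic set A, Bm, C#m, D, E, F#m, G#dim. Of the given chords, A and Dmaj7 are diatonic. C (C–E–G) is not: scale degree 3 in A major carries C#m (iii). In A minor the chord on that degree is C, so here it functions as bIII, borrowed from the parallel minor. But Dm (D–F–A) is foreign: the diatonic IV on degree 4 is D, whereas Dm comes from A minor. It is labeled iv. But Fmaj7 (F–A–C–E) is foreign: the diatonic vi on degree 6 is F#m, whereas Fmaj7 comes from A minor. It is labeled bVImaj7.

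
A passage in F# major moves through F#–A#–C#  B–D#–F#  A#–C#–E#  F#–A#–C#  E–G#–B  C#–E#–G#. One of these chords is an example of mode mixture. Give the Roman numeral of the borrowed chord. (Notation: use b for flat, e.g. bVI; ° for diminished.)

F# major has the diatonic set F#, G#m, A#m, B, C#, D#m, E#dim. Of the given chords, F#–A#–C# = F#, B–D#–F# = B, A#–C#–E# = A#m and C#–E#–G# = C# are diatonic. E–G#–B doesn't fit — on degree 7 F# major would have E#dim (vii°). E is the degree-7 chord of F# minor, so it is the borrowed bVII.

bVII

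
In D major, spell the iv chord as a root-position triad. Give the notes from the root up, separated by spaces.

G Bb D

The root, G, is scale degree 4 — the same note in D major and D minor; only the chord quality changes. Building the minor chord from the parallel minor on G: G–Bb–D.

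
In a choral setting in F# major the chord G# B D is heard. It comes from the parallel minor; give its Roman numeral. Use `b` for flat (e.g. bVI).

ii°

G# is scale degree 2 in F# major. G#–B–D is a diminished chord — the form found in F# minor, not the diatonic ii (G#m). Borrowed into F# major it is written ii°.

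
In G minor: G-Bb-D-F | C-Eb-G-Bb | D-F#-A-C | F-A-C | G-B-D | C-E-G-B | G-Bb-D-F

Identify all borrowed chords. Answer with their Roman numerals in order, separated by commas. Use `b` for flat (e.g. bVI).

In G minor (with V from harmonic minor) the diatonic chords are Gm, Adim, Bb, Cm, D, Eb, F. G–Bb–D–F = Gm7, C–Eb–G–Bb = Cm7, D–F#–A–C = D7 and F–A–C = F all belong to that set. But G–B–D is foreign: the diatonic i on degree 1 is Gm, whereas G comes from G major. It is labeled I. C–E–G–B is not: scale degree 4 in G minor carries Cm (iv). In G major the chord on that degree is Cmaj7, so here it functions as IVmaj7, borrowed from the parallel major.

I, IVmaj7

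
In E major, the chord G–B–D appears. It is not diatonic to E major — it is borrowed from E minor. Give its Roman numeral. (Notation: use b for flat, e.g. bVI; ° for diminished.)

G is the lowered form of scale degree 3 in E major (the diatonic degree 3 is G#). G–B–D is a major chord — the form found in E minor, not the diatonic iii (G#m). Borrowed into E major it is written bIII.

bIII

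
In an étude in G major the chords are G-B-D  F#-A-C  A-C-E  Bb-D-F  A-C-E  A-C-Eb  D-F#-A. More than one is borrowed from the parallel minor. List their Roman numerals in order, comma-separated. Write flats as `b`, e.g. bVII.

bIII, ii°

In G major the diatonic chords are G, Am, Bm, C, D, Em, F#dim. G–B–D = G, F#–A–C = F#dim, A–C–E = Am and D–F#–A = D all belong to that set. But Bb–D–F is foreign: the diatonic iii on degree 3 is Bm, whereas Bb comes from G minor. It is labeled bIII. A–C–Eb is not: scale degree 2 in G major carries Am (ii). In G minor the chord on that degree is Adim, so here it functions as ii°, borrowed from the parallel minor.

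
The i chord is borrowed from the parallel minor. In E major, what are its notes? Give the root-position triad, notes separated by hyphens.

i is built on scale degree 1, which is E in both E major and its parallel. Stacking thirds in E minor on E gives E–G–B.

E-G-B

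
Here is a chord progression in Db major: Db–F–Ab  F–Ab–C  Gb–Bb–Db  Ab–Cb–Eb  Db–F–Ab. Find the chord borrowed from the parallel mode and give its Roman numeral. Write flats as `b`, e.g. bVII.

v

In Db major the diatonic chords are Db, Ebm, Fm, Gb, Ab, Bbm, Cdim. Of the given chords, Db–F–Ab = Db, F–Ab–C = Fm and Gb–Bb–Db = Gb are diatonic. But Ab–Cb–Eb is foreign: the diatonic V on degree 5 is Ab, whereas Abm comes from Db minor. It is labeled v.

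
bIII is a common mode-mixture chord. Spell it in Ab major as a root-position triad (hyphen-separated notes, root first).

Scale degree 3 in Ab major is C. bIII uses the lowered form, Cb, taken from Ab minor. Building the major chord from the parallel minor on Cb: Cb–Eb–Gb.

Cb-Eb-Gb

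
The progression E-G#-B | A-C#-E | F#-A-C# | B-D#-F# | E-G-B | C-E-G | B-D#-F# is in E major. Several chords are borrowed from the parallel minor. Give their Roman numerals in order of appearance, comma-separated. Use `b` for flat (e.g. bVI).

E major has the diatonic set E, F#m, G#m, A, B, C#m, D#dim. Of the given chords, E–G#–B = E, A–C#–E = A, F#–A–C# = F#m and B–D#–F# = B are diatonic. E–G–B is not: scale degree 1 in E major carries E (I). In E minor the chord on that degree is Em, so here it functions as i, borrowed from the parallel minor. C–E–G is not: scale degree 6 in E major carries C#m (vi). In E minor the chord on that degree is C, so here it functions as bVI, borrowed from the parallel minor.

i, bVI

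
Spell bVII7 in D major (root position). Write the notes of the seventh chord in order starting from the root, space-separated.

The root of bVII7 is the lowered 7th degree: C# becomes C. Building the dominant-seventh chord from the parallel minor on C: C–E–G–Bb.

C E G Bb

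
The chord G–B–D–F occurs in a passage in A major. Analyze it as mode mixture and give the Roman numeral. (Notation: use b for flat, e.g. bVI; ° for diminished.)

The root G is the lowered 7th scale degree — diatonically A major has G# there. The diatonic chord on degree 7 would be G#dim (vii°), but G–B–D–F is the dominant-seventh chord from A minor. As a borrowed chord it is labeled bVII7.

bVII7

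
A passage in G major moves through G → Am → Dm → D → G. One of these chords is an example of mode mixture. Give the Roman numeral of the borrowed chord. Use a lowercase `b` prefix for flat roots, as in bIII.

In G major the diatonic chords are G, Am, Bm, C, D, Em, F#dim. Of the given chords, G, Am and D are diatonic. Dm (D–F–A) doesn't fit — on degree 5 G major would have D (V). Dm is the degree-5 chord of G minor, so it is the borrowed v.

v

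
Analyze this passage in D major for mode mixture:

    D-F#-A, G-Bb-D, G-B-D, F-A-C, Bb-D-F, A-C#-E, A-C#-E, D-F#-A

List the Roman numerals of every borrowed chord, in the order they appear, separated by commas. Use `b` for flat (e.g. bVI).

iv, bIII, bVI

The diatonic triads in D major are D, Em, F#m, G, A, Bm, C#dim. D–F#–A = D, G–B–D = G and A–C#–E = A are all diatonic. But G–Bb–D is foreign: the diatonic IV on degree 4 is G, whereas Gm comes from D minor. It is labeled iv. F–A–C is not: scale degree 3 in D major carries F#m (iii). In D minor the chord on that degree is F, so here it functions as bIII, borrowed from the parallel minor. But Bb–D–F is foreign: the diatonic vi on degree 6 is Bm, whereas Bb comes from D minor. It is labeled bVI.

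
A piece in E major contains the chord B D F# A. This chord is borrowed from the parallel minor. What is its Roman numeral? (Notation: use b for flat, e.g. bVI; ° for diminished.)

The root B is the diatonic 5th degree of E major; the borrowing shows in the chord quality. Diatonically E major has B (V) on that degree; B–D–F#–A is instead the minor-seventh chord native to E minor, so it takes the label v7.

v7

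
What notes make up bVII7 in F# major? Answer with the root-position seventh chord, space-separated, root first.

Scale degree 7 in F# major is E#. bVII7 uses the lowered form, E, taken from F# minor. In F# minor the chord on E is E–G#–B–D.

E G# B D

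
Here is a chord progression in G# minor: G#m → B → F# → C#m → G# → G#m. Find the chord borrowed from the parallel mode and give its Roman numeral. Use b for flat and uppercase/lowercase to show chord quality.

I

In G# minor (with V from harmonic minor) the diatonic chords are G#m, A#dim, B, C#m, D#, E, F#. G#m, B, F# and C#m all belong to that set. G# (G#–B#–D#) doesn't fit — on degree 1 G# minor would have G#m (i). G# is the degree-1 chord of G# major, so it is the borrowed I.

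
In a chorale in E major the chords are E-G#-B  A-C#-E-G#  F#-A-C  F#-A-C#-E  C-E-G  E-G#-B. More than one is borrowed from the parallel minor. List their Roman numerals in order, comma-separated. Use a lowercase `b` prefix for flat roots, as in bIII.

E major has the diatonic set E, F#m, G#m, A, B, C#m, D#dim. Of the given chords, E–G#–B = E, A–C#–E–G# = Amaj7 and F#–A–C#–E = F#m7 are diatonic. F#–A–C doesn't fit — on degree 2 E major would have F#m (ii). F#dim is the degree-2 chord of E minor, so it is the borrowed ii°. But C–E–G is foreign: the diatonic vi on degree 6 is C#m, whereas C comes from E minor. It is labeled bVI.

ii°, bVI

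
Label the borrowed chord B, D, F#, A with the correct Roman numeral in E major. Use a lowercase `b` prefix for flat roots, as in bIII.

v7

B is scale degree 5 in E major. B–D–F#–A is a minor-seventh chord — the form found in E minor, not the diatonic V (B). Borrowed into E major it is written v7.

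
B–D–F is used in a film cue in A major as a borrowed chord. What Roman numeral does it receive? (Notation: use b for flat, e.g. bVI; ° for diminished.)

ii°

B is scale degree 2 in A major. B–D–F is a diminished chord — the form found in A minor, not the diatonic ii (Bm). Borrowed into A major it is written ii°.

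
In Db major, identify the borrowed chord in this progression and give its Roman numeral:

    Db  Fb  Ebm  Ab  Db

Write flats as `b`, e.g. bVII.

In Db major the diatonic chords are Db, Ebm, Fm, Gb, Ab, Bbm, Cdim. Of the given chords, Db, Ebm and Ab are diatonic. But Fb (Fb–Ab–Cb) is foreign: the diatonic iii on degree 3 is Fm, whereas Fb comes from Db minor. It is labeled bIII.

bIII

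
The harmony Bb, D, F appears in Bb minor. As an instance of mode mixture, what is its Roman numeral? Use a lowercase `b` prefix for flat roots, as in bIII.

I

The root Bb is the diatonic 1st degree of Bb minor; the borrowing shows in the chord quality. Diatonically Bb minor has Bbm (i) on that degree; Bb–D–F is instead the major chord native to Bb major, so it takes the label I.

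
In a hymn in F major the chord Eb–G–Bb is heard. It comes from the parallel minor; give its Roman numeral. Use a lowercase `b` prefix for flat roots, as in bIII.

Eb is the lowered form of scale degree 7 in F major (the diatonic degree 7 is E). The diatonic chord on degree 7 would be Edim (vii°), but Eb–G–Bb is the major chord from F minor. As a borrowed chord it is labeled bVII.

bVII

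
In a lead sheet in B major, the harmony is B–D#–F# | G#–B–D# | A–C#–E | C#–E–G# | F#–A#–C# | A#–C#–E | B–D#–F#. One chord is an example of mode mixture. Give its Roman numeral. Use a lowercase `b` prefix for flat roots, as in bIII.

bVII

B major has the diatonic set B, C#m, D#m, E, F#, G#m, A#dim. Of the given chords, B–D#–F# = B, G#–B–D# = G#m, C#–E–G# = C#m, F#–A#–C# = F# and A#–C#–E = A#dim are diatonic. But A–C#–E is foreign: the diatonic vii° on degree 7 is A#dim, whereas A comes from B minor. It is labeled bVII.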